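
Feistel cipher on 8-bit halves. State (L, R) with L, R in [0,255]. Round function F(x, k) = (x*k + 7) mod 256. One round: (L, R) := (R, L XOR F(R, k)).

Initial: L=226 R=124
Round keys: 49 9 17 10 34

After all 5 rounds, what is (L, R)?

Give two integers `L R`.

Round 1 (k=49): L=124 R=33
Round 2 (k=9): L=33 R=76
Round 3 (k=17): L=76 R=50
Round 4 (k=10): L=50 R=183
Round 5 (k=34): L=183 R=103

Answer: 183 103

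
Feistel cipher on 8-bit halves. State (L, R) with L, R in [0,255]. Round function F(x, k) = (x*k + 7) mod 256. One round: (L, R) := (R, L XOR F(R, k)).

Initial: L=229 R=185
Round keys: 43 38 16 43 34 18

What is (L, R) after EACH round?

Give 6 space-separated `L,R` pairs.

Round 1 (k=43): L=185 R=255
Round 2 (k=38): L=255 R=88
Round 3 (k=16): L=88 R=120
Round 4 (k=43): L=120 R=119
Round 5 (k=34): L=119 R=173
Round 6 (k=18): L=173 R=70

Answer: 185,255 255,88 88,120 120,119 119,173 173,70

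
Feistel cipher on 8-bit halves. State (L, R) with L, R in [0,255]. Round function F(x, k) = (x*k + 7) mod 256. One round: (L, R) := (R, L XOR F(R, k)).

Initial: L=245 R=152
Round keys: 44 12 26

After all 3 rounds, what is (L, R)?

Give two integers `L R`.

Answer: 71 239

Derivation:
Round 1 (k=44): L=152 R=210
Round 2 (k=12): L=210 R=71
Round 3 (k=26): L=71 R=239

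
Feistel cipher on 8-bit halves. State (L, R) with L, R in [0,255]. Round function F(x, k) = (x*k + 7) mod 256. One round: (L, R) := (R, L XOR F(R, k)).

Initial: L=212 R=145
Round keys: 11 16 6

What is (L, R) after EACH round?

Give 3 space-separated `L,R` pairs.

Answer: 145,150 150,246 246,93

Derivation:
Round 1 (k=11): L=145 R=150
Round 2 (k=16): L=150 R=246
Round 3 (k=6): L=246 R=93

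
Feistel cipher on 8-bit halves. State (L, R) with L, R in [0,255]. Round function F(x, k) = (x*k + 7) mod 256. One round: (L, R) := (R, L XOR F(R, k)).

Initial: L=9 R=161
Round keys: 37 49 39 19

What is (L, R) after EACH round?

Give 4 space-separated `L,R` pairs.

Answer: 161,69 69,157 157,183 183,1

Derivation:
Round 1 (k=37): L=161 R=69
Round 2 (k=49): L=69 R=157
Round 3 (k=39): L=157 R=183
Round 4 (k=19): L=183 R=1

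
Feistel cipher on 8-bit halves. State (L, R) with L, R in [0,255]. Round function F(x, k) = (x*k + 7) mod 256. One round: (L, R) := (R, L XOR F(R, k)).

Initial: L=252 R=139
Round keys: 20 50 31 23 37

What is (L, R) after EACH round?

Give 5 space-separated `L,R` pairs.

Answer: 139,31 31,158 158,54 54,127 127,84

Derivation:
Round 1 (k=20): L=139 R=31
Round 2 (k=50): L=31 R=158
Round 3 (k=31): L=158 R=54
Round 4 (k=23): L=54 R=127
Round 5 (k=37): L=127 R=84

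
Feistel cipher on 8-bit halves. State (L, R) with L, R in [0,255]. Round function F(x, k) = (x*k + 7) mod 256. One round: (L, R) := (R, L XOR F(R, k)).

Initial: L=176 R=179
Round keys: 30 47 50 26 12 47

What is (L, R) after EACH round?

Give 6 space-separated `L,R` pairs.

Answer: 179,177 177,53 53,208 208,18 18,15 15,218

Derivation:
Round 1 (k=30): L=179 R=177
Round 2 (k=47): L=177 R=53
Round 3 (k=50): L=53 R=208
Round 4 (k=26): L=208 R=18
Round 5 (k=12): L=18 R=15
Round 6 (k=47): L=15 R=218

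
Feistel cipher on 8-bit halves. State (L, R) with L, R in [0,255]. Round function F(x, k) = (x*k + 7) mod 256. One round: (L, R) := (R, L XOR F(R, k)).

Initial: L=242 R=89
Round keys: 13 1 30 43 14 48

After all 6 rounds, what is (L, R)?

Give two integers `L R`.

Round 1 (k=13): L=89 R=126
Round 2 (k=1): L=126 R=220
Round 3 (k=30): L=220 R=177
Round 4 (k=43): L=177 R=30
Round 5 (k=14): L=30 R=26
Round 6 (k=48): L=26 R=249

Answer: 26 249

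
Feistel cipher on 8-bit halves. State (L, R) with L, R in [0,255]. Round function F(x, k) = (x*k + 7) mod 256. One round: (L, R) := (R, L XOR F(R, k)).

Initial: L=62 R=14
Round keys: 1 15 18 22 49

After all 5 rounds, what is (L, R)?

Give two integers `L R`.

Answer: 133 124

Derivation:
Round 1 (k=1): L=14 R=43
Round 2 (k=15): L=43 R=130
Round 3 (k=18): L=130 R=0
Round 4 (k=22): L=0 R=133
Round 5 (k=49): L=133 R=124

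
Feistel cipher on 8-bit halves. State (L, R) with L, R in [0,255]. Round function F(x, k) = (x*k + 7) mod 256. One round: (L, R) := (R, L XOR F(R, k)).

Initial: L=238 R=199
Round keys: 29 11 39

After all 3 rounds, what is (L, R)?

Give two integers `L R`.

Round 1 (k=29): L=199 R=124
Round 2 (k=11): L=124 R=156
Round 3 (k=39): L=156 R=183

Answer: 156 183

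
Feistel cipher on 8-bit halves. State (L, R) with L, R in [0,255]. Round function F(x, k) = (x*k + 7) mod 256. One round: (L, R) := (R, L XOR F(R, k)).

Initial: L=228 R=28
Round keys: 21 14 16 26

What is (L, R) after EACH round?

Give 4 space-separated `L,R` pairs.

Answer: 28,183 183,21 21,224 224,210

Derivation:
Round 1 (k=21): L=28 R=183
Round 2 (k=14): L=183 R=21
Round 3 (k=16): L=21 R=224
Round 4 (k=26): L=224 R=210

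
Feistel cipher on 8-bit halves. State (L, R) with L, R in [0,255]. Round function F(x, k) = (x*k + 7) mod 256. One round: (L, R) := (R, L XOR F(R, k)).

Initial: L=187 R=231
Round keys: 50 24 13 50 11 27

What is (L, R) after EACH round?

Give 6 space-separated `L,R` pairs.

Answer: 231,158 158,48 48,233 233,185 185,19 19,177

Derivation:
Round 1 (k=50): L=231 R=158
Round 2 (k=24): L=158 R=48
Round 3 (k=13): L=48 R=233
Round 4 (k=50): L=233 R=185
Round 5 (k=11): L=185 R=19
Round 6 (k=27): L=19 R=177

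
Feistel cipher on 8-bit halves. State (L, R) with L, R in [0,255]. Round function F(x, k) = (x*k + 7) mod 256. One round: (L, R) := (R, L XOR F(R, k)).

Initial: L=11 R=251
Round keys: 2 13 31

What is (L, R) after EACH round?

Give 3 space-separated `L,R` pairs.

Answer: 251,246 246,126 126,191

Derivation:
Round 1 (k=2): L=251 R=246
Round 2 (k=13): L=246 R=126
Round 3 (k=31): L=126 R=191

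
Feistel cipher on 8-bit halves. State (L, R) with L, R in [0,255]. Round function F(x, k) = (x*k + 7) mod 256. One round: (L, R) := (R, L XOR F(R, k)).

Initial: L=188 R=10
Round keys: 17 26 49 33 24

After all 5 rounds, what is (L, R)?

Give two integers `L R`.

Round 1 (k=17): L=10 R=13
Round 2 (k=26): L=13 R=83
Round 3 (k=49): L=83 R=231
Round 4 (k=33): L=231 R=157
Round 5 (k=24): L=157 R=88

Answer: 157 88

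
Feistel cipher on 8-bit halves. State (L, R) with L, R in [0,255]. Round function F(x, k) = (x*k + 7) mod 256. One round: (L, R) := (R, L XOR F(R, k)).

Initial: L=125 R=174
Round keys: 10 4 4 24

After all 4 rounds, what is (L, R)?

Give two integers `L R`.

Round 1 (k=10): L=174 R=174
Round 2 (k=4): L=174 R=17
Round 3 (k=4): L=17 R=229
Round 4 (k=24): L=229 R=110

Answer: 229 110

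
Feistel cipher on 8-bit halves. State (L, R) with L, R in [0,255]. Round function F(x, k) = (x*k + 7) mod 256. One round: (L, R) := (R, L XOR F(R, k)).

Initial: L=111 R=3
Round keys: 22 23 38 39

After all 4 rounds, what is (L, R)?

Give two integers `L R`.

Answer: 213 8

Derivation:
Round 1 (k=22): L=3 R=38
Round 2 (k=23): L=38 R=114
Round 3 (k=38): L=114 R=213
Round 4 (k=39): L=213 R=8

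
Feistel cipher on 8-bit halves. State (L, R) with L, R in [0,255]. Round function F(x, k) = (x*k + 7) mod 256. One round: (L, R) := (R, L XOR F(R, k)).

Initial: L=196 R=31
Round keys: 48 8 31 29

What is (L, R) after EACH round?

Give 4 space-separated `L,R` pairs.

Round 1 (k=48): L=31 R=19
Round 2 (k=8): L=19 R=128
Round 3 (k=31): L=128 R=148
Round 4 (k=29): L=148 R=75

Answer: 31,19 19,128 128,148 148,75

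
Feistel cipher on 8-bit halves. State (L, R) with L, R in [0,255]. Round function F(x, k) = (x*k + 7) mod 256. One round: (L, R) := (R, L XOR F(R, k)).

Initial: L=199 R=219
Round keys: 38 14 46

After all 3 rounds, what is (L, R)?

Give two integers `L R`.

Answer: 144 169

Derivation:
Round 1 (k=38): L=219 R=78
Round 2 (k=14): L=78 R=144
Round 3 (k=46): L=144 R=169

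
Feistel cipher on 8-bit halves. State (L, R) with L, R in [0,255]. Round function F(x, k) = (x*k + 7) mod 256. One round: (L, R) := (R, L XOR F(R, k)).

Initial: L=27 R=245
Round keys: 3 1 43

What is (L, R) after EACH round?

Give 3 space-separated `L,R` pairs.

Answer: 245,253 253,241 241,127

Derivation:
Round 1 (k=3): L=245 R=253
Round 2 (k=1): L=253 R=241
Round 3 (k=43): L=241 R=127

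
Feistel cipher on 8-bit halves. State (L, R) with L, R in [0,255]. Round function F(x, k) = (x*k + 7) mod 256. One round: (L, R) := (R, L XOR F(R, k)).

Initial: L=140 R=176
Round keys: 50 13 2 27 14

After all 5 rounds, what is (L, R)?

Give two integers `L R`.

Answer: 233 189

Derivation:
Round 1 (k=50): L=176 R=235
Round 2 (k=13): L=235 R=70
Round 3 (k=2): L=70 R=120
Round 4 (k=27): L=120 R=233
Round 5 (k=14): L=233 R=189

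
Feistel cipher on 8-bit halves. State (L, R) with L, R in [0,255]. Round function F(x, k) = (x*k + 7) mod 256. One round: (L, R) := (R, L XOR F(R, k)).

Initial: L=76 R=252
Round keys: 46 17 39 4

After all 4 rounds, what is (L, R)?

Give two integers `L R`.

Answer: 50 9

Derivation:
Round 1 (k=46): L=252 R=3
Round 2 (k=17): L=3 R=198
Round 3 (k=39): L=198 R=50
Round 4 (k=4): L=50 R=9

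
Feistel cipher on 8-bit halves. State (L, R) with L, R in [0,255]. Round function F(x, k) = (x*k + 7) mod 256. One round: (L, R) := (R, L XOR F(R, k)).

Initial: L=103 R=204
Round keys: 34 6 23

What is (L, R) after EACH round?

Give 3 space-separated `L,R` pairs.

Round 1 (k=34): L=204 R=120
Round 2 (k=6): L=120 R=27
Round 3 (k=23): L=27 R=12

Answer: 204,120 120,27 27,12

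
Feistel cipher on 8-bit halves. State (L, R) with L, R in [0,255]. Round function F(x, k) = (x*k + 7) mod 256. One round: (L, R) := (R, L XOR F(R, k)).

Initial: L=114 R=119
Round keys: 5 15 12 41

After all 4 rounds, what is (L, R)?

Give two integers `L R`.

Answer: 207 6

Derivation:
Round 1 (k=5): L=119 R=40
Round 2 (k=15): L=40 R=40
Round 3 (k=12): L=40 R=207
Round 4 (k=41): L=207 R=6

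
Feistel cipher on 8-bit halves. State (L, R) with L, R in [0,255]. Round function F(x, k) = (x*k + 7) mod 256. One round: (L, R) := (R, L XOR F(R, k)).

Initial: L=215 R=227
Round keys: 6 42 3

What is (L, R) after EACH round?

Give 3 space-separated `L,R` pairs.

Answer: 227,142 142,176 176,153

Derivation:
Round 1 (k=6): L=227 R=142
Round 2 (k=42): L=142 R=176
Round 3 (k=3): L=176 R=153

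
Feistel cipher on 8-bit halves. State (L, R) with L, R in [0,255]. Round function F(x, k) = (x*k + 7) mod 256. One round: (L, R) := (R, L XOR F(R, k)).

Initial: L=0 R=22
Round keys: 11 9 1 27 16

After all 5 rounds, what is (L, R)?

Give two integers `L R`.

Answer: 37 75

Derivation:
Round 1 (k=11): L=22 R=249
Round 2 (k=9): L=249 R=222
Round 3 (k=1): L=222 R=28
Round 4 (k=27): L=28 R=37
Round 5 (k=16): L=37 R=75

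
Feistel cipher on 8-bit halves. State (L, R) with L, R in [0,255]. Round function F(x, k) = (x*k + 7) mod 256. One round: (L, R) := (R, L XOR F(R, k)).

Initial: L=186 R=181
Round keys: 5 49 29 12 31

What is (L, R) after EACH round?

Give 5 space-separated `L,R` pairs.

Round 1 (k=5): L=181 R=42
Round 2 (k=49): L=42 R=164
Round 3 (k=29): L=164 R=177
Round 4 (k=12): L=177 R=247
Round 5 (k=31): L=247 R=65

Answer: 181,42 42,164 164,177 177,247 247,65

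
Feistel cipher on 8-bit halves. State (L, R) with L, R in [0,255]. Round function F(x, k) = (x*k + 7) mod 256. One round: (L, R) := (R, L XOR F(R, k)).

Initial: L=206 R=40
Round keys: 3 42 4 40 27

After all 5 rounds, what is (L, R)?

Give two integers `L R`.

Answer: 46 187

Derivation:
Round 1 (k=3): L=40 R=177
Round 2 (k=42): L=177 R=57
Round 3 (k=4): L=57 R=90
Round 4 (k=40): L=90 R=46
Round 5 (k=27): L=46 R=187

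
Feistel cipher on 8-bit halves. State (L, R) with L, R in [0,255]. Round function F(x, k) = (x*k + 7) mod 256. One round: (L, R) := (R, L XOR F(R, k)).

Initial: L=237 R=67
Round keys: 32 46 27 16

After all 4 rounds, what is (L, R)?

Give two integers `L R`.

Answer: 189 71

Derivation:
Round 1 (k=32): L=67 R=138
Round 2 (k=46): L=138 R=144
Round 3 (k=27): L=144 R=189
Round 4 (k=16): L=189 R=71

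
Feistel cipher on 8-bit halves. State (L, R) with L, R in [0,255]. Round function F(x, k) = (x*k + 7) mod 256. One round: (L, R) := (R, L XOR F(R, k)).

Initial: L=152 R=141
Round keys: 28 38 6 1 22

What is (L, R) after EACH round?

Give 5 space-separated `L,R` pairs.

Round 1 (k=28): L=141 R=235
Round 2 (k=38): L=235 R=100
Round 3 (k=6): L=100 R=180
Round 4 (k=1): L=180 R=223
Round 5 (k=22): L=223 R=133

Answer: 141,235 235,100 100,180 180,223 223,133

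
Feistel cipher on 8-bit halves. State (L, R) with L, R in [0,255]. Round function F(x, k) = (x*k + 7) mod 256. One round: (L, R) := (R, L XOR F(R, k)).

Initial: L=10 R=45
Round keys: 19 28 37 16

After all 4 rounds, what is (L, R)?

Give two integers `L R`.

Round 1 (k=19): L=45 R=84
Round 2 (k=28): L=84 R=26
Round 3 (k=37): L=26 R=157
Round 4 (k=16): L=157 R=205

Answer: 157 205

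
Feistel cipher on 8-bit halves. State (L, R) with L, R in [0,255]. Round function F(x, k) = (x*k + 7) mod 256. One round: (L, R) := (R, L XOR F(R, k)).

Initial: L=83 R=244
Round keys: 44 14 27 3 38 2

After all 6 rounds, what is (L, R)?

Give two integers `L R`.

Round 1 (k=44): L=244 R=164
Round 2 (k=14): L=164 R=11
Round 3 (k=27): L=11 R=148
Round 4 (k=3): L=148 R=200
Round 5 (k=38): L=200 R=35
Round 6 (k=2): L=35 R=133

Answer: 35 133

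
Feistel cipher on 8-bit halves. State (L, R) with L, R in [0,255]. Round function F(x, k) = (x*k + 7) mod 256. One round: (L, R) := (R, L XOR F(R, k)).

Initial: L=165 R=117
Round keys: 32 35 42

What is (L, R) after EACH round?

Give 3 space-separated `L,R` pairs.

Round 1 (k=32): L=117 R=2
Round 2 (k=35): L=2 R=56
Round 3 (k=42): L=56 R=53

Answer: 117,2 2,56 56,53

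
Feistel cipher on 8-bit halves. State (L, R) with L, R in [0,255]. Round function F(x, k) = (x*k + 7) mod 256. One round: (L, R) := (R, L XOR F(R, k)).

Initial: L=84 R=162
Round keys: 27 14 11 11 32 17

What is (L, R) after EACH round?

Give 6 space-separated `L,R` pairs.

Round 1 (k=27): L=162 R=73
Round 2 (k=14): L=73 R=167
Round 3 (k=11): L=167 R=125
Round 4 (k=11): L=125 R=193
Round 5 (k=32): L=193 R=90
Round 6 (k=17): L=90 R=192

Answer: 162,73 73,167 167,125 125,193 193,90 90,192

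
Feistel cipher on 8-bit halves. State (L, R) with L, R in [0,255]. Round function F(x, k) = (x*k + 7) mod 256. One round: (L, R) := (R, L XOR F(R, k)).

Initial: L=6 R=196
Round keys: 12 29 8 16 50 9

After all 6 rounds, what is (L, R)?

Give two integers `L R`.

Answer: 115 37

Derivation:
Round 1 (k=12): L=196 R=49
Round 2 (k=29): L=49 R=80
Round 3 (k=8): L=80 R=182
Round 4 (k=16): L=182 R=55
Round 5 (k=50): L=55 R=115
Round 6 (k=9): L=115 R=37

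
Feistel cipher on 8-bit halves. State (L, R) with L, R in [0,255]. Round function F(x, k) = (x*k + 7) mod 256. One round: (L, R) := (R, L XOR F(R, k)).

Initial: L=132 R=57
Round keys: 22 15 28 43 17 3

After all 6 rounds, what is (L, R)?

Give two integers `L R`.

Round 1 (k=22): L=57 R=105
Round 2 (k=15): L=105 R=23
Round 3 (k=28): L=23 R=226
Round 4 (k=43): L=226 R=234
Round 5 (k=17): L=234 R=115
Round 6 (k=3): L=115 R=138

Answer: 115 138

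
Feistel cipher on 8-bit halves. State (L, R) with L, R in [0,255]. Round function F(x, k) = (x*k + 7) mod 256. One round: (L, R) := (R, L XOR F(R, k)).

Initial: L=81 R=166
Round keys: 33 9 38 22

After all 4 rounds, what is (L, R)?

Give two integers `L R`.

Round 1 (k=33): L=166 R=60
Round 2 (k=9): L=60 R=133
Round 3 (k=38): L=133 R=249
Round 4 (k=22): L=249 R=232

Answer: 249 232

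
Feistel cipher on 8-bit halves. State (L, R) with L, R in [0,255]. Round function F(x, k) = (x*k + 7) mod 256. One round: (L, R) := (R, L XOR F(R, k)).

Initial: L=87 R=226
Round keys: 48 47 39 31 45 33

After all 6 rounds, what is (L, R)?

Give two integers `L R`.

Round 1 (k=48): L=226 R=48
Round 2 (k=47): L=48 R=53
Round 3 (k=39): L=53 R=42
Round 4 (k=31): L=42 R=40
Round 5 (k=45): L=40 R=37
Round 6 (k=33): L=37 R=228

Answer: 37 228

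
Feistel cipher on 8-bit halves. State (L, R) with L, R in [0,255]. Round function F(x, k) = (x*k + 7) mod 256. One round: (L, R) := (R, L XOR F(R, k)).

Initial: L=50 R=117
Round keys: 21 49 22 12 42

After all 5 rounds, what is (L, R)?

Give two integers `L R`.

Answer: 239 160

Derivation:
Round 1 (k=21): L=117 R=146
Round 2 (k=49): L=146 R=140
Round 3 (k=22): L=140 R=157
Round 4 (k=12): L=157 R=239
Round 5 (k=42): L=239 R=160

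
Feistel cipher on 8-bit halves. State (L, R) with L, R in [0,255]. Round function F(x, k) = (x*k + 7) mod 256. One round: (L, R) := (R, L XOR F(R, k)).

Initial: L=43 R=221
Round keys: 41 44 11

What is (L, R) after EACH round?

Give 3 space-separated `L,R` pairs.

Answer: 221,71 71,230 230,174

Derivation:
Round 1 (k=41): L=221 R=71
Round 2 (k=44): L=71 R=230
Round 3 (k=11): L=230 R=174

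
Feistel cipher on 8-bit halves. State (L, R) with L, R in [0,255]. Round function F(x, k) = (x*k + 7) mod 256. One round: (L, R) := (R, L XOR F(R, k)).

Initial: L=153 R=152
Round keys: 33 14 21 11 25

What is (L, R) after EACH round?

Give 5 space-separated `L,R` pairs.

Answer: 152,6 6,195 195,0 0,196 196,43

Derivation:
Round 1 (k=33): L=152 R=6
Round 2 (k=14): L=6 R=195
Round 3 (k=21): L=195 R=0
Round 4 (k=11): L=0 R=196
Round 5 (k=25): L=196 R=43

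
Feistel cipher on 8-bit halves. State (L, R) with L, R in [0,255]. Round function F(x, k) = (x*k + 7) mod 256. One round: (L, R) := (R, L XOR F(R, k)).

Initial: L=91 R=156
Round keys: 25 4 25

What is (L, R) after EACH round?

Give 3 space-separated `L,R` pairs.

Round 1 (k=25): L=156 R=24
Round 2 (k=4): L=24 R=251
Round 3 (k=25): L=251 R=146

Answer: 156,24 24,251 251,146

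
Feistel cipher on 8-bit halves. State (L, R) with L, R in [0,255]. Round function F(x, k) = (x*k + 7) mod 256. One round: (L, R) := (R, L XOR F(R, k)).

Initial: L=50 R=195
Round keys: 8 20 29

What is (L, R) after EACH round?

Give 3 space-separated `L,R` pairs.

Round 1 (k=8): L=195 R=45
Round 2 (k=20): L=45 R=72
Round 3 (k=29): L=72 R=2

Answer: 195,45 45,72 72,2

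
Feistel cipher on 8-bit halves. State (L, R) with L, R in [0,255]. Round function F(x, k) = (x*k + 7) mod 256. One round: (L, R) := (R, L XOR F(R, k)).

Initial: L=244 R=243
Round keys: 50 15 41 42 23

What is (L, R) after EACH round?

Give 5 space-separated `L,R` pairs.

Answer: 243,137 137,253 253,5 5,36 36,70

Derivation:
Round 1 (k=50): L=243 R=137
Round 2 (k=15): L=137 R=253
Round 3 (k=41): L=253 R=5
Round 4 (k=42): L=5 R=36
Round 5 (k=23): L=36 R=70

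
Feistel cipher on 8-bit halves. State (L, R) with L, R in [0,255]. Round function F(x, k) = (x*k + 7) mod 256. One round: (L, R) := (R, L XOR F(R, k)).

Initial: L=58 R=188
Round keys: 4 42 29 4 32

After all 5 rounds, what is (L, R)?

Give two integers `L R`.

Answer: 142 98

Derivation:
Round 1 (k=4): L=188 R=205
Round 2 (k=42): L=205 R=21
Round 3 (k=29): L=21 R=165
Round 4 (k=4): L=165 R=142
Round 5 (k=32): L=142 R=98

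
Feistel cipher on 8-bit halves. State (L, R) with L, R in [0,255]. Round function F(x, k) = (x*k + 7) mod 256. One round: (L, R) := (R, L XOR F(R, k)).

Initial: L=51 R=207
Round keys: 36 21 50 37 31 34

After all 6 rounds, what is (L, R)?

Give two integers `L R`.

Round 1 (k=36): L=207 R=16
Round 2 (k=21): L=16 R=152
Round 3 (k=50): L=152 R=167
Round 4 (k=37): L=167 R=178
Round 5 (k=31): L=178 R=50
Round 6 (k=34): L=50 R=25

Answer: 50 25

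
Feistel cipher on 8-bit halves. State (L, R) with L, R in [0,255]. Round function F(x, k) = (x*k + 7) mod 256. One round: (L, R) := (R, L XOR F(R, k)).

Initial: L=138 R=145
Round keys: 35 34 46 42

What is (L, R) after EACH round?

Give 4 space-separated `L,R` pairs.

Answer: 145,80 80,54 54,235 235,163

Derivation:
Round 1 (k=35): L=145 R=80
Round 2 (k=34): L=80 R=54
Round 3 (k=46): L=54 R=235
Round 4 (k=42): L=235 R=163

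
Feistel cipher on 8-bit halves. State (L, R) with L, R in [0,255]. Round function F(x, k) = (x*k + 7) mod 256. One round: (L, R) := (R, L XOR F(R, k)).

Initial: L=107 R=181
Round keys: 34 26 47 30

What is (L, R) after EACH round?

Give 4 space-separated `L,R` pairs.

Round 1 (k=34): L=181 R=122
Round 2 (k=26): L=122 R=222
Round 3 (k=47): L=222 R=179
Round 4 (k=30): L=179 R=223

Answer: 181,122 122,222 222,179 179,223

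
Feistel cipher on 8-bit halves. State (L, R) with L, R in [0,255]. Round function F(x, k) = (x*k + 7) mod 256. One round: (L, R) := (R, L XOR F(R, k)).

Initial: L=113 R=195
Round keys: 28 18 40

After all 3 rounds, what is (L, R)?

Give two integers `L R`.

Answer: 56 237

Derivation:
Round 1 (k=28): L=195 R=42
Round 2 (k=18): L=42 R=56
Round 3 (k=40): L=56 R=237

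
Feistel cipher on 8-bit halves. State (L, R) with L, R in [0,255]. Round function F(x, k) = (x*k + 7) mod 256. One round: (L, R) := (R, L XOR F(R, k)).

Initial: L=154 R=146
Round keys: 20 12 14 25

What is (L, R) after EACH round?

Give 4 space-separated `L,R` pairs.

Answer: 146,245 245,17 17,0 0,22

Derivation:
Round 1 (k=20): L=146 R=245
Round 2 (k=12): L=245 R=17
Round 3 (k=14): L=17 R=0
Round 4 (k=25): L=0 R=22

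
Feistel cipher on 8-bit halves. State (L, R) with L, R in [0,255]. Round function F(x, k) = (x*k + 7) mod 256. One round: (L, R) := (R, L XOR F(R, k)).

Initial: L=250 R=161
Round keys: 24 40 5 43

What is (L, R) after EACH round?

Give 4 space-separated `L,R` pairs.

Answer: 161,229 229,110 110,200 200,241

Derivation:
Round 1 (k=24): L=161 R=229
Round 2 (k=40): L=229 R=110
Round 3 (k=5): L=110 R=200
Round 4 (k=43): L=200 R=241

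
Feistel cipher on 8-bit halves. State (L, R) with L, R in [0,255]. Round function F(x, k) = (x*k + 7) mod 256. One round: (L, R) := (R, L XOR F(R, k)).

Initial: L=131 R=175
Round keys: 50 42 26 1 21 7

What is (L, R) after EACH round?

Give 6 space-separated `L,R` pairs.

Answer: 175,182 182,76 76,9 9,92 92,154 154,97

Derivation:
Round 1 (k=50): L=175 R=182
Round 2 (k=42): L=182 R=76
Round 3 (k=26): L=76 R=9
Round 4 (k=1): L=9 R=92
Round 5 (k=21): L=92 R=154
Round 6 (k=7): L=154 R=97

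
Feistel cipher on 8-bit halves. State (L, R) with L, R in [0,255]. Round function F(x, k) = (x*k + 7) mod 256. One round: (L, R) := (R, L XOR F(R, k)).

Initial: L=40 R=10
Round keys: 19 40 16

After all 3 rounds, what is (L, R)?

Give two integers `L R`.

Round 1 (k=19): L=10 R=237
Round 2 (k=40): L=237 R=5
Round 3 (k=16): L=5 R=186

Answer: 5 186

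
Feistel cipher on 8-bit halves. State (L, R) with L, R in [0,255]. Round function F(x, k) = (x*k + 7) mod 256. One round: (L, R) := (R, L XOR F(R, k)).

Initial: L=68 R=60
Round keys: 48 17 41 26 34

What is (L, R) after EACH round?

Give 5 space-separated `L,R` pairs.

Answer: 60,3 3,6 6,254 254,213 213,175

Derivation:
Round 1 (k=48): L=60 R=3
Round 2 (k=17): L=3 R=6
Round 3 (k=41): L=6 R=254
Round 4 (k=26): L=254 R=213
Round 5 (k=34): L=213 R=175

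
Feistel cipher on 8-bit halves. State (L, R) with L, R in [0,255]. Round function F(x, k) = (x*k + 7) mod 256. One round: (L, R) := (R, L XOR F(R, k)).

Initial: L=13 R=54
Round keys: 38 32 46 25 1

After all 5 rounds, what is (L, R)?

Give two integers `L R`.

Round 1 (k=38): L=54 R=6
Round 2 (k=32): L=6 R=241
Round 3 (k=46): L=241 R=83
Round 4 (k=25): L=83 R=211
Round 5 (k=1): L=211 R=137

Answer: 211 137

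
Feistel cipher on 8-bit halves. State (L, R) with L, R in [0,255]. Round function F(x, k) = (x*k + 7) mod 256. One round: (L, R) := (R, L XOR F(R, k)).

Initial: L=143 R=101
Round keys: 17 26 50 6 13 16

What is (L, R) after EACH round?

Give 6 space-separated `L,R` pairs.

Round 1 (k=17): L=101 R=51
Round 2 (k=26): L=51 R=80
Round 3 (k=50): L=80 R=148
Round 4 (k=6): L=148 R=47
Round 5 (k=13): L=47 R=254
Round 6 (k=16): L=254 R=200

Answer: 101,51 51,80 80,148 148,47 47,254 254,200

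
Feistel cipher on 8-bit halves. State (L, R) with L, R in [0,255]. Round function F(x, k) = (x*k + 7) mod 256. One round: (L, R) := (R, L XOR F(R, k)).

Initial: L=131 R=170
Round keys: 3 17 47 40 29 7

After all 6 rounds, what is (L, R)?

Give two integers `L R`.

Round 1 (k=3): L=170 R=134
Round 2 (k=17): L=134 R=71
Round 3 (k=47): L=71 R=150
Round 4 (k=40): L=150 R=48
Round 5 (k=29): L=48 R=225
Round 6 (k=7): L=225 R=30

Answer: 225 30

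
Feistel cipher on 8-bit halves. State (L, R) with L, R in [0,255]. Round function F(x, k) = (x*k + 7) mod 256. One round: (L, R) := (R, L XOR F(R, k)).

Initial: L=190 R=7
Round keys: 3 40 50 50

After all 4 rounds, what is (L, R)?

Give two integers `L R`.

Round 1 (k=3): L=7 R=162
Round 2 (k=40): L=162 R=80
Round 3 (k=50): L=80 R=5
Round 4 (k=50): L=5 R=81

Answer: 5 81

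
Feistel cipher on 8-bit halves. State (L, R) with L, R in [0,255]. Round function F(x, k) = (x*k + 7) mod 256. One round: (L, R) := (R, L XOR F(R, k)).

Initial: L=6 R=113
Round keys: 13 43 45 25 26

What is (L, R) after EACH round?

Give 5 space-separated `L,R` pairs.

Answer: 113,194 194,236 236,65 65,140 140,126

Derivation:
Round 1 (k=13): L=113 R=194
Round 2 (k=43): L=194 R=236
Round 3 (k=45): L=236 R=65
Round 4 (k=25): L=65 R=140
Round 5 (k=26): L=140 R=126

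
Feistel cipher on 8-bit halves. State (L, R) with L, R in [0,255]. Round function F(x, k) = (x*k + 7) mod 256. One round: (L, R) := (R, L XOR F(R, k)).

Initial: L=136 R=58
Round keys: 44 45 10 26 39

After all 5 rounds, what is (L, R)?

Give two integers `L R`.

Answer: 143 112

Derivation:
Round 1 (k=44): L=58 R=119
Round 2 (k=45): L=119 R=200
Round 3 (k=10): L=200 R=160
Round 4 (k=26): L=160 R=143
Round 5 (k=39): L=143 R=112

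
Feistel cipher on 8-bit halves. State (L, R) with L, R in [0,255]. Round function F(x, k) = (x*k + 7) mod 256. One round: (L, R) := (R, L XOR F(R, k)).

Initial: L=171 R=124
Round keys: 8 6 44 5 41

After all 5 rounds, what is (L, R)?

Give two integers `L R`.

Answer: 25 143

Derivation:
Round 1 (k=8): L=124 R=76
Round 2 (k=6): L=76 R=179
Round 3 (k=44): L=179 R=135
Round 4 (k=5): L=135 R=25
Round 5 (k=41): L=25 R=143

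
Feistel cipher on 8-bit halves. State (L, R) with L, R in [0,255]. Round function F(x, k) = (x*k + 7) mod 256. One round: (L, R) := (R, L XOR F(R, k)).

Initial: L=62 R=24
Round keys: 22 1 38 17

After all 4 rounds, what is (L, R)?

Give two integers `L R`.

Answer: 222 237

Derivation:
Round 1 (k=22): L=24 R=41
Round 2 (k=1): L=41 R=40
Round 3 (k=38): L=40 R=222
Round 4 (k=17): L=222 R=237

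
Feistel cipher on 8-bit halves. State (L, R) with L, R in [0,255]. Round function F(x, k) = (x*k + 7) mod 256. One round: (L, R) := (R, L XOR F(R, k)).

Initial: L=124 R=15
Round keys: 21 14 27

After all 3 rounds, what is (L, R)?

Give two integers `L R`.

Answer: 100 173

Derivation:
Round 1 (k=21): L=15 R=62
Round 2 (k=14): L=62 R=100
Round 3 (k=27): L=100 R=173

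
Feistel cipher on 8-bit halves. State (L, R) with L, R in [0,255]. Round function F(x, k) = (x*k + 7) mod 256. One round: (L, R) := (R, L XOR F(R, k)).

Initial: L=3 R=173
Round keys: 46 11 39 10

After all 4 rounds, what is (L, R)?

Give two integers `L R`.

Round 1 (k=46): L=173 R=30
Round 2 (k=11): L=30 R=252
Round 3 (k=39): L=252 R=117
Round 4 (k=10): L=117 R=101

Answer: 117 101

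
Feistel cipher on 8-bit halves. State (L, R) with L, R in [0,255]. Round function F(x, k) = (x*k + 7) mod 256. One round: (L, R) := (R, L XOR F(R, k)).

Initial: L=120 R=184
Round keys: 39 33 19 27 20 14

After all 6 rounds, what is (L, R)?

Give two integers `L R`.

Answer: 253 154

Derivation:
Round 1 (k=39): L=184 R=119
Round 2 (k=33): L=119 R=230
Round 3 (k=19): L=230 R=110
Round 4 (k=27): L=110 R=71
Round 5 (k=20): L=71 R=253
Round 6 (k=14): L=253 R=154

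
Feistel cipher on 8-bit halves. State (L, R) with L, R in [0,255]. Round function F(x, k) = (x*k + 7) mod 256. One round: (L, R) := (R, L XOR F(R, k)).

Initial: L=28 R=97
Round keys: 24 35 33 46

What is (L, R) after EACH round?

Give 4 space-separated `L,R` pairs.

Answer: 97,3 3,17 17,59 59,176

Derivation:
Round 1 (k=24): L=97 R=3
Round 2 (k=35): L=3 R=17
Round 3 (k=33): L=17 R=59
Round 4 (k=46): L=59 R=176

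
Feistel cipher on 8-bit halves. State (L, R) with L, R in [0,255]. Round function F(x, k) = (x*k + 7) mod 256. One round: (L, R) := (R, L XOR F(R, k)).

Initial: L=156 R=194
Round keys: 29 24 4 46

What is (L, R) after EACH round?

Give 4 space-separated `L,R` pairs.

Answer: 194,157 157,125 125,102 102,38

Derivation:
Round 1 (k=29): L=194 R=157
Round 2 (k=24): L=157 R=125
Round 3 (k=4): L=125 R=102
Round 4 (k=46): L=102 R=38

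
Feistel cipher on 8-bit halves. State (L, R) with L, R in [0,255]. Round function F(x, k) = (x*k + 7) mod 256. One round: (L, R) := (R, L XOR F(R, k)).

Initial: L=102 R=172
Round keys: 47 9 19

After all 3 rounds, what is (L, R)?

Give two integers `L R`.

Round 1 (k=47): L=172 R=253
Round 2 (k=9): L=253 R=64
Round 3 (k=19): L=64 R=58

Answer: 64 58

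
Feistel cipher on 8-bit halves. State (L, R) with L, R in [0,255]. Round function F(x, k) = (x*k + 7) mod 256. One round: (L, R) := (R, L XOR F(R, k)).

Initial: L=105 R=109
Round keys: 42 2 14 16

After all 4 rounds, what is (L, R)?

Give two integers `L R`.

Round 1 (k=42): L=109 R=128
Round 2 (k=2): L=128 R=106
Round 3 (k=14): L=106 R=83
Round 4 (k=16): L=83 R=93

Answer: 83 93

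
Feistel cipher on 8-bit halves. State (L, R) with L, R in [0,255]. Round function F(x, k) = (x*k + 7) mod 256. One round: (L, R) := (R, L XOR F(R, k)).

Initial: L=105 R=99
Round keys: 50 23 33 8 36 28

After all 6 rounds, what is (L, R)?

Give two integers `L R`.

Round 1 (k=50): L=99 R=52
Round 2 (k=23): L=52 R=208
Round 3 (k=33): L=208 R=227
Round 4 (k=8): L=227 R=207
Round 5 (k=36): L=207 R=192
Round 6 (k=28): L=192 R=200

Answer: 192 200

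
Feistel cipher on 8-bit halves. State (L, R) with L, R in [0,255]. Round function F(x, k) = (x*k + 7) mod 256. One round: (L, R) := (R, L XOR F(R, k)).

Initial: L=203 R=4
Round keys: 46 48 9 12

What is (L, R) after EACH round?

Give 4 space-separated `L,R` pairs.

Answer: 4,116 116,195 195,150 150,204

Derivation:
Round 1 (k=46): L=4 R=116
Round 2 (k=48): L=116 R=195
Round 3 (k=9): L=195 R=150
Round 4 (k=12): L=150 R=204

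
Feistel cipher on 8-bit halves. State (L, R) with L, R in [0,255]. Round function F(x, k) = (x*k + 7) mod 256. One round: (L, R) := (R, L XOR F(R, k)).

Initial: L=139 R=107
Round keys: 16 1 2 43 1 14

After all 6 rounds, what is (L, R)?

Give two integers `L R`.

Round 1 (k=16): L=107 R=60
Round 2 (k=1): L=60 R=40
Round 3 (k=2): L=40 R=107
Round 4 (k=43): L=107 R=40
Round 5 (k=1): L=40 R=68
Round 6 (k=14): L=68 R=151

Answer: 68 151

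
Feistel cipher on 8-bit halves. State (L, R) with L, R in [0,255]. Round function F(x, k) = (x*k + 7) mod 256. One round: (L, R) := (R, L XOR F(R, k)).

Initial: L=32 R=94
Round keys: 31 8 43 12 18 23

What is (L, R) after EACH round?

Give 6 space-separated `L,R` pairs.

Round 1 (k=31): L=94 R=73
Round 2 (k=8): L=73 R=17
Round 3 (k=43): L=17 R=171
Round 4 (k=12): L=171 R=26
Round 5 (k=18): L=26 R=112
Round 6 (k=23): L=112 R=13

Answer: 94,73 73,17 17,171 171,26 26,112 112,13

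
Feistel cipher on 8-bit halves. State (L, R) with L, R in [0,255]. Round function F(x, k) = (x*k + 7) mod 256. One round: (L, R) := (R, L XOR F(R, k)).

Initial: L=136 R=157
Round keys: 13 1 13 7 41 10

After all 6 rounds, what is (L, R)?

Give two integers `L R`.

Round 1 (k=13): L=157 R=136
Round 2 (k=1): L=136 R=18
Round 3 (k=13): L=18 R=121
Round 4 (k=7): L=121 R=68
Round 5 (k=41): L=68 R=146
Round 6 (k=10): L=146 R=255

Answer: 146 255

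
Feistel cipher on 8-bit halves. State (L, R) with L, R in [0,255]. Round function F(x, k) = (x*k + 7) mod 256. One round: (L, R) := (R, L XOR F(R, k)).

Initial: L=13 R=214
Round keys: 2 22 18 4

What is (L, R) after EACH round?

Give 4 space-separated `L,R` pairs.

Answer: 214,190 190,141 141,79 79,206

Derivation:
Round 1 (k=2): L=214 R=190
Round 2 (k=22): L=190 R=141
Round 3 (k=18): L=141 R=79
Round 4 (k=4): L=79 R=206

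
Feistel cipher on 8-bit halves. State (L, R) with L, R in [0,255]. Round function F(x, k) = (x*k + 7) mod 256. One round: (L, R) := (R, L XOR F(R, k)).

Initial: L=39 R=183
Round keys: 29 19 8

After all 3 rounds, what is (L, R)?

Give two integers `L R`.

Round 1 (k=29): L=183 R=229
Round 2 (k=19): L=229 R=177
Round 3 (k=8): L=177 R=106

Answer: 177 106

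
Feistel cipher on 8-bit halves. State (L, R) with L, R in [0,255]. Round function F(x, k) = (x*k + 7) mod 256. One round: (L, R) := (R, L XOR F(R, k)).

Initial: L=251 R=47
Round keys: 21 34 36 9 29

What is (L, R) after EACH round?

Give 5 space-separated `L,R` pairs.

Round 1 (k=21): L=47 R=25
Round 2 (k=34): L=25 R=118
Round 3 (k=36): L=118 R=134
Round 4 (k=9): L=134 R=203
Round 5 (k=29): L=203 R=128

Answer: 47,25 25,118 118,134 134,203 203,128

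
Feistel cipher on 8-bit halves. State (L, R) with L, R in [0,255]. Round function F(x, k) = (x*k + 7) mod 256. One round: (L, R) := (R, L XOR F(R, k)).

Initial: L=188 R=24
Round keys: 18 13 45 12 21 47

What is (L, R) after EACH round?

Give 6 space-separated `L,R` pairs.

Round 1 (k=18): L=24 R=11
Round 2 (k=13): L=11 R=142
Round 3 (k=45): L=142 R=246
Round 4 (k=12): L=246 R=1
Round 5 (k=21): L=1 R=234
Round 6 (k=47): L=234 R=252

Answer: 24,11 11,142 142,246 246,1 1,234 234,252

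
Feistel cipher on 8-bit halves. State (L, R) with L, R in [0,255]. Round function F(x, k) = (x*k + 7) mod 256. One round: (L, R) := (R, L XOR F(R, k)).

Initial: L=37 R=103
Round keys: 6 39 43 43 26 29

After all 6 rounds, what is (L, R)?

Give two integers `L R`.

Round 1 (k=6): L=103 R=84
Round 2 (k=39): L=84 R=180
Round 3 (k=43): L=180 R=23
Round 4 (k=43): L=23 R=80
Round 5 (k=26): L=80 R=48
Round 6 (k=29): L=48 R=39

Answer: 48 39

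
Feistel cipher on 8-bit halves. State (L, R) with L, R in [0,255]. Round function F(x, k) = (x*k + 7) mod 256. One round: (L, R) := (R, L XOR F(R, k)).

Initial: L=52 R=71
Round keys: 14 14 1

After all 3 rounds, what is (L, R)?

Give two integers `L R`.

Round 1 (k=14): L=71 R=221
Round 2 (k=14): L=221 R=90
Round 3 (k=1): L=90 R=188

Answer: 90 188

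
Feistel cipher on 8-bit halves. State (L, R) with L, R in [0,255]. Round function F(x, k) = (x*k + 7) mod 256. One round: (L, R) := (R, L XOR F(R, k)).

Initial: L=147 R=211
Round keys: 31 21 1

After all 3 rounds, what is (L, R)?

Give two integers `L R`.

Answer: 73 87

Derivation:
Round 1 (k=31): L=211 R=7
Round 2 (k=21): L=7 R=73
Round 3 (k=1): L=73 R=87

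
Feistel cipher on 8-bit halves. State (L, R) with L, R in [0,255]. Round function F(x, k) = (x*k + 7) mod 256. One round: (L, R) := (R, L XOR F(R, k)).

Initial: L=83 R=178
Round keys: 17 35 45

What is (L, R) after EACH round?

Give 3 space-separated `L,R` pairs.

Round 1 (k=17): L=178 R=138
Round 2 (k=35): L=138 R=87
Round 3 (k=45): L=87 R=216

Answer: 178,138 138,87 87,216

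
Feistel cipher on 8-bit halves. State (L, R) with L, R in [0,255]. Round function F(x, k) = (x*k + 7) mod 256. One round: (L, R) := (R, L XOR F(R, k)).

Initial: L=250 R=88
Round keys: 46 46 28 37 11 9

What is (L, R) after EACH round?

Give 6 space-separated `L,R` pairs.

Round 1 (k=46): L=88 R=45
Round 2 (k=46): L=45 R=69
Round 3 (k=28): L=69 R=190
Round 4 (k=37): L=190 R=56
Round 5 (k=11): L=56 R=209
Round 6 (k=9): L=209 R=88

Answer: 88,45 45,69 69,190 190,56 56,209 209,88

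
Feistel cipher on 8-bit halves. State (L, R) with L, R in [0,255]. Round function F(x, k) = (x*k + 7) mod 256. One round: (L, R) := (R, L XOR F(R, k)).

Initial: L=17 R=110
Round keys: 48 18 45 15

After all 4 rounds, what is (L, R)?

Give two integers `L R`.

Answer: 246 204

Derivation:
Round 1 (k=48): L=110 R=182
Round 2 (k=18): L=182 R=189
Round 3 (k=45): L=189 R=246
Round 4 (k=15): L=246 R=204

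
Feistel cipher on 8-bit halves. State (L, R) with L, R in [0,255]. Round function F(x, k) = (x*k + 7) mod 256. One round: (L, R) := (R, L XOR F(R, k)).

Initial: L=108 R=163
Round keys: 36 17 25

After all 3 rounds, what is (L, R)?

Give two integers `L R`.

Answer: 53 171

Derivation:
Round 1 (k=36): L=163 R=159
Round 2 (k=17): L=159 R=53
Round 3 (k=25): L=53 R=171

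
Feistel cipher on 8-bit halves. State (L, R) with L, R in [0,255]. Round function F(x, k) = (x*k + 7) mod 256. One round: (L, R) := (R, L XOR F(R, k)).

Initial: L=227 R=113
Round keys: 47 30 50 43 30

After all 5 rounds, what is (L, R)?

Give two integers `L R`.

Round 1 (k=47): L=113 R=37
Round 2 (k=30): L=37 R=44
Round 3 (k=50): L=44 R=186
Round 4 (k=43): L=186 R=105
Round 5 (k=30): L=105 R=239

Answer: 105 239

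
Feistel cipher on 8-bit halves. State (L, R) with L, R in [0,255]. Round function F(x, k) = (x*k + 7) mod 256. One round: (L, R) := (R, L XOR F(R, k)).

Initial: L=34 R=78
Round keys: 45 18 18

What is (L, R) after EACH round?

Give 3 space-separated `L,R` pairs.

Round 1 (k=45): L=78 R=159
Round 2 (k=18): L=159 R=123
Round 3 (k=18): L=123 R=50

Answer: 78,159 159,123 123,50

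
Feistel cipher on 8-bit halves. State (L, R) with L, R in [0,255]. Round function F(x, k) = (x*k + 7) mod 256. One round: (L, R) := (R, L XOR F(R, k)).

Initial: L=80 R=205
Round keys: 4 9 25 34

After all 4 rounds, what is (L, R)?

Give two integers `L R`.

Round 1 (k=4): L=205 R=107
Round 2 (k=9): L=107 R=7
Round 3 (k=25): L=7 R=221
Round 4 (k=34): L=221 R=102

Answer: 221 102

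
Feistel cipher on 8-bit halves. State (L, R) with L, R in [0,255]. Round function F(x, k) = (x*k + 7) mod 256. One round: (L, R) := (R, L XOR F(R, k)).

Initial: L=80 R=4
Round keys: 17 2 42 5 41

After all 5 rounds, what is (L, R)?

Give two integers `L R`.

Answer: 80 173

Derivation:
Round 1 (k=17): L=4 R=27
Round 2 (k=2): L=27 R=57
Round 3 (k=42): L=57 R=122
Round 4 (k=5): L=122 R=80
Round 5 (k=41): L=80 R=173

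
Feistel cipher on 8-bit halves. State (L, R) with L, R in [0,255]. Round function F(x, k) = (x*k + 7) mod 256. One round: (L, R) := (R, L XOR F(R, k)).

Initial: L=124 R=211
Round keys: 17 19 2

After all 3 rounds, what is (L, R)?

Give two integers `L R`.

Round 1 (k=17): L=211 R=118
Round 2 (k=19): L=118 R=26
Round 3 (k=2): L=26 R=77

Answer: 26 77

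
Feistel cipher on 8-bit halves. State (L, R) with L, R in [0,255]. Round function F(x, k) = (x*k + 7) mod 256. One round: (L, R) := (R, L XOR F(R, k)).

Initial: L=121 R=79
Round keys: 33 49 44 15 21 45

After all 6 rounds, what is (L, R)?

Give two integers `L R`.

Round 1 (k=33): L=79 R=79
Round 2 (k=49): L=79 R=105
Round 3 (k=44): L=105 R=92
Round 4 (k=15): L=92 R=2
Round 5 (k=21): L=2 R=109
Round 6 (k=45): L=109 R=50

Answer: 109 50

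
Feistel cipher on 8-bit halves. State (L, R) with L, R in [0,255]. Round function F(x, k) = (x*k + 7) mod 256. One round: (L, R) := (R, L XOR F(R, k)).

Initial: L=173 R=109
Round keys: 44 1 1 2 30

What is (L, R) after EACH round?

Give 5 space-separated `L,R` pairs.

Round 1 (k=44): L=109 R=110
Round 2 (k=1): L=110 R=24
Round 3 (k=1): L=24 R=113
Round 4 (k=2): L=113 R=241
Round 5 (k=30): L=241 R=52

Answer: 109,110 110,24 24,113 113,241 241,52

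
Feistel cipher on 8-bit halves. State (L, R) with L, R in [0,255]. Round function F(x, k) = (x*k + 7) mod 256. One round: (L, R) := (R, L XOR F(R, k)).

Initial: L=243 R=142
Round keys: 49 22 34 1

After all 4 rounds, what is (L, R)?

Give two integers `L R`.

Answer: 119 251

Derivation:
Round 1 (k=49): L=142 R=198
Round 2 (k=22): L=198 R=133
Round 3 (k=34): L=133 R=119
Round 4 (k=1): L=119 R=251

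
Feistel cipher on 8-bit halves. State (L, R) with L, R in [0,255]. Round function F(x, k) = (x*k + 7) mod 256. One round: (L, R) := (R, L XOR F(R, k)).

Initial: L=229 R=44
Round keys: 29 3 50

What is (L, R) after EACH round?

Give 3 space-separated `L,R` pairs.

Answer: 44,230 230,149 149,199

Derivation:
Round 1 (k=29): L=44 R=230
Round 2 (k=3): L=230 R=149
Round 3 (k=50): L=149 R=199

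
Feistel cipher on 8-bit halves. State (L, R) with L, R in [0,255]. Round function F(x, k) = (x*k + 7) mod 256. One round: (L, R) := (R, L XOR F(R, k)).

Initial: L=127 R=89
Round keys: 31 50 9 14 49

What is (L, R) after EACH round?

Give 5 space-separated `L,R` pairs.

Answer: 89,177 177,192 192,118 118,187 187,164

Derivation:
Round 1 (k=31): L=89 R=177
Round 2 (k=50): L=177 R=192
Round 3 (k=9): L=192 R=118
Round 4 (k=14): L=118 R=187
Round 5 (k=49): L=187 R=164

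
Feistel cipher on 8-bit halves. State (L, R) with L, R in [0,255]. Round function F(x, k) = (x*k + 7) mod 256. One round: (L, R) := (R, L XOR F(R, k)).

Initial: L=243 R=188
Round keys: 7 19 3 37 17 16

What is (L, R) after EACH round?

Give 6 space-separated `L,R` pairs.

Round 1 (k=7): L=188 R=216
Round 2 (k=19): L=216 R=179
Round 3 (k=3): L=179 R=248
Round 4 (k=37): L=248 R=108
Round 5 (k=17): L=108 R=203
Round 6 (k=16): L=203 R=219

Answer: 188,216 216,179 179,248 248,108 108,203 203,219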